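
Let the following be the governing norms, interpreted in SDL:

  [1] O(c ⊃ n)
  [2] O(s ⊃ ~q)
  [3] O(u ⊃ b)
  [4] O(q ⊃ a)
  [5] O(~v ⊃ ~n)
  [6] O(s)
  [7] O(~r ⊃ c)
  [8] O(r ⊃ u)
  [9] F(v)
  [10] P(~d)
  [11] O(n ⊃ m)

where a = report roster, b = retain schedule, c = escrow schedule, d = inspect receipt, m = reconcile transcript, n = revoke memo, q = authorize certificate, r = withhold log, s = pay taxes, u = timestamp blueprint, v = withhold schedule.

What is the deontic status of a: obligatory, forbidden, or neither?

Neither

Premise 4 is O(q ⊃ a), but O(q) is not derivable from the premises, so it does not yield O(a).
No premise or chain of K-axiom applications forces O(a), and none forces O(~a). So a is neither obligatory nor forbidden under these norms.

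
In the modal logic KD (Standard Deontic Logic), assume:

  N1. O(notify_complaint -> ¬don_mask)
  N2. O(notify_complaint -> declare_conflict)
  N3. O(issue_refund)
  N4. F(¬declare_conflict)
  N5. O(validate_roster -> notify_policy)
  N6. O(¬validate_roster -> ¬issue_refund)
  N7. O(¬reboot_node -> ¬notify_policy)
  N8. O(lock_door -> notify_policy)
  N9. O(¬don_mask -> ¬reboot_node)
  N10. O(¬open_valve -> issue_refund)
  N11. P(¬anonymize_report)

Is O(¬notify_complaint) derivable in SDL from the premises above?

Premise 3 gives O(issue_refund).
Premise 6, O(¬validate_roster -> ¬issue_refund), contraposes to O(issue_refund -> validate_roster); with O(issue_refund) we get O(validate_roster).
Applying K to premise 5 (O(validate_roster -> notify_policy)) and O(validate_roster) yields O(notify_policy).
Premise 7, O(¬reboot_node -> ¬notify_policy), contraposes to O(notify_policy -> reboot_node); with O(notify_policy) we get O(reboot_node).
The contrapositive of premise 9 (O(¬don_mask -> ¬reboot_node)) is O(reboot_node -> don_mask), and O(reboot_node) is already established, so O(don_mask).
Premise 1, O(notify_complaint -> ¬don_mask), contraposes to O(don_mask -> ¬notify_complaint); with O(don_mask) we get O(¬notify_complaint).
Premises 2, 4, 8, 10, 11 do not contribute to this derivation.
So O(¬notify_complaint) follows.

Yes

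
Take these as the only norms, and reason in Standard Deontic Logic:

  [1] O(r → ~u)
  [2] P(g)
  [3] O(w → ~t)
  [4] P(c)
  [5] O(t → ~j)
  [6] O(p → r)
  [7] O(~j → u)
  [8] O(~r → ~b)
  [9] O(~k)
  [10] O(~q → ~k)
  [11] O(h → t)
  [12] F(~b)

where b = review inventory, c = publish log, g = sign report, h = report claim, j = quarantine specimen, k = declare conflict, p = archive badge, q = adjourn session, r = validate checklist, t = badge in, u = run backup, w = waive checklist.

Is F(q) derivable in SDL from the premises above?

No

Premise 10 is O(~q → ~k); even if O(~k) held, inferring O(~q) would be affirming the consequent — invalid.
No other premise forces O(~q). An ideal world satisfying every premise can still have q true, so F(q) is not derivable.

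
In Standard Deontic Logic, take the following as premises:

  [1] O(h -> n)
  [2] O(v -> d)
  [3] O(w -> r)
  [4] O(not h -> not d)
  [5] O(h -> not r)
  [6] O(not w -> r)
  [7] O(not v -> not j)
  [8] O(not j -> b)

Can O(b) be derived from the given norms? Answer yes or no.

Premises 6 and 3 are O(not w -> r) and O(w -> r); every ideal world satisfies not w or w, so in either case r holds — hence O(r).
The contrapositive of premise 5 (O(h -> not r)) is O(r -> not h), and O(r) is already established, so O(not h).
Premise 4 is O(not h -> not d); since O(not h), deontic closure gives O(not d).
Premise 2, O(v -> d), contraposes to O(not d -> not v); with O(not d) we get O(not v).
With premise 7, O(not v -> not j), the K-axiom yields O(not j).
Applying K to premise 8 (O(not j -> b)) and O(not j) yields O(b).
Premise 1 does not contribute to this derivation.
So O(b) follows.

Yes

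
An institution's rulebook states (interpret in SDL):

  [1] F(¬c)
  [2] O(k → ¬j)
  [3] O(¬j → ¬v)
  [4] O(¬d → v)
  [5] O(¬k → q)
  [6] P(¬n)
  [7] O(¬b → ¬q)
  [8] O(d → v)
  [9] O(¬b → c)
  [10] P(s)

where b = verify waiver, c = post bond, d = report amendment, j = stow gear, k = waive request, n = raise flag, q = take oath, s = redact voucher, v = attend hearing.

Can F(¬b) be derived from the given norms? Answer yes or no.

Yes

By case analysis on d: premise 8 gives O(d → v) and premise 4 gives O(¬d → v), so O(v) either way.
Premise 3, O(¬j → ¬v), contraposes to O(v → j); with O(v) we get O(j).
The contrapositive of premise 2 (O(k → ¬j)) is O(j → ¬k), and O(j) is already established, so O(¬k).
Premise 5 is O(¬k → q); since O(¬k), deontic closure gives O(q).
The contrapositive of premise 7 (O(¬b → ¬q)) is O(q → b), and O(q) is already established, so O(b).
Premises 1, 6, 9, 10 do not contribute to this derivation.
So O(b) holds, i.e. F(¬b). The claim follows.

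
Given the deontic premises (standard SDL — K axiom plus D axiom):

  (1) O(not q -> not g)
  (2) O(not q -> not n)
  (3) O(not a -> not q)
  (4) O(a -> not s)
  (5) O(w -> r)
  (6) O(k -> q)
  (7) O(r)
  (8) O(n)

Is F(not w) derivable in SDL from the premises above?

No

Premise 5 is O(w -> r); even if O(r) held, inferring O(w) would be affirming the consequent — invalid.
No other premise forces O(w). An ideal world satisfying every premise can still have not w true, so F(not w) is not derivable.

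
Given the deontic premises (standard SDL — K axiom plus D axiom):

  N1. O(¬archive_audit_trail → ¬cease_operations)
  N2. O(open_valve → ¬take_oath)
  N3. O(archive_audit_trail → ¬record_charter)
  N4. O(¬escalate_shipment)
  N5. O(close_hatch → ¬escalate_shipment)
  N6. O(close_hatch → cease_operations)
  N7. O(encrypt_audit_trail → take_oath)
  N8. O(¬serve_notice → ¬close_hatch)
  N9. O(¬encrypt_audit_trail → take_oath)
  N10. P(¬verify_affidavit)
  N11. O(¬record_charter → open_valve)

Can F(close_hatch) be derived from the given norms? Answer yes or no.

Yes

By case analysis on ¬encrypt_audit_trail: premise 9 gives O(¬encrypt_audit_trail → take_oath) and premise 7 gives O(encrypt_audit_trail → take_oath), so O(take_oath) either way.
Premise 2 is O(open_valve → ¬take_oath); contrapositively O(take_oath → ¬open_valve). Since O(take_oath) holds, K gives O(¬open_valve).
Premise 11, O(¬record_charter → open_valve), contraposes to O(¬open_valve → record_charter); with O(¬open_valve) we get O(record_charter).
Premise 3 is O(archive_audit_trail → ¬record_charter); contrapositively O(record_charter → ¬archive_audit_trail). Since O(record_charter) holds, K gives O(¬archive_audit_trail).
Applying K to premise 1 (O(¬archive_audit_trail → ¬cease_operations)) and O(¬archive_audit_trail) yields O(¬cease_operations).
The contrapositive of premise 6 (O(close_hatch → cease_operations)) is O(¬cease_operations → ¬close_hatch), and O(¬cease_operations) is already established, so O(¬close_hatch).
Premises 4, 5, 8, 10 do not contribute to this derivation.
So O(¬close_hatch) holds, i.e. F(close_hatch). The claim follows.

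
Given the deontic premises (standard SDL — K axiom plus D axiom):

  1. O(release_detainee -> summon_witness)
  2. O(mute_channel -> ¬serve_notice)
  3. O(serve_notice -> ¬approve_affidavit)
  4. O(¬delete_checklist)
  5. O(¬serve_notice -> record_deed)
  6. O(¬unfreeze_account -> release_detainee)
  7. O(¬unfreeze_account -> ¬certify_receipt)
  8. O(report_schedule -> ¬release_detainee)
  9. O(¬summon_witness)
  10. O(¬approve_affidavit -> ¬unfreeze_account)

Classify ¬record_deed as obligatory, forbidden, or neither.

Forbidden

Premise 9 gives O(¬summon_witness).
The contrapositive of premise 1 (O(release_detainee -> summon_witness)) is O(¬summon_witness -> ¬release_detainee), and O(¬summon_witness) is already established, so O(¬release_detainee).
Premise 6 is O(¬unfreeze_account -> release_detainee); contrapositively O(¬release_detainee -> unfreeze_account). Since O(¬release_detainee) holds, K gives O(unfreeze_account).
Premise 10 is O(¬approve_affidavit -> ¬unfreeze_account); contrapositively O(unfreeze_account -> approve_affidavit). Since O(unfreeze_account) holds, K gives O(approve_affidavit).
Premise 3, O(serve_notice -> ¬approve_affidavit), contraposes to O(approve_affidavit -> ¬serve_notice); with O(approve_affidavit) we get O(¬serve_notice).
Applying K to premise 5 (O(¬serve_notice -> record_deed)) and O(¬serve_notice) yields O(record_deed).
Premises 2, 4, 7, 8 do not contribute to this derivation.
Thus O(record_deed), which is F(¬record_deed): ¬record_deed is forbidden.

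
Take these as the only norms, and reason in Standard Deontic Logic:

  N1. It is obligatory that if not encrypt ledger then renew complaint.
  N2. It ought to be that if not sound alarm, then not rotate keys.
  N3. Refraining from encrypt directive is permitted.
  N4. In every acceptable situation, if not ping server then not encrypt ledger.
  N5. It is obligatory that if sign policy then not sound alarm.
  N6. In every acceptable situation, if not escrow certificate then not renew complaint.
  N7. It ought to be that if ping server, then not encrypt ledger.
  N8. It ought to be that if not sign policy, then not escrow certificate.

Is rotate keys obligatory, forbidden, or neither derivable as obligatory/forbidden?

Premises 4 and 7 are O(¬ping_server → ¬encrypt_ledger) and O(ping_server → ¬encrypt_ledger); every ideal world satisfies ¬ping_server or ping_server, so in either case ¬encrypt_ledger holds — hence O(¬encrypt_ledger).
Applying K to premise 1 (O(¬encrypt_ledger → renew_complaint)) and O(¬encrypt_ledger) yields O(renew_complaint).
Premise 6 is O(¬escrow_certificate → ¬renew_complaint); contrapositively O(renew_complaint → escrow_certificate). Since O(renew_complaint) holds, K gives O(escrow_certificate).
The contrapositive of premise 8 (O(¬sign_policy → ¬escrow_certificate)) is O(escrow_certificate → sign_policy), and O(escrow_certificate) is already established, so O(sign_policy).
With premise 5, O(sign_policy → ¬sound_alarm), the K-axiom yields O(¬sound_alarm).
Applying K to premise 2 (O(¬sound_alarm → ¬rotate_keys)) and O(¬sound_alarm) yields O(¬rotate_keys).
Premise 3 does not contribute to this derivation.
Thus O(¬rotate_keys), which is F(rotate_keys): rotate_keys is forbidden.

Forbidden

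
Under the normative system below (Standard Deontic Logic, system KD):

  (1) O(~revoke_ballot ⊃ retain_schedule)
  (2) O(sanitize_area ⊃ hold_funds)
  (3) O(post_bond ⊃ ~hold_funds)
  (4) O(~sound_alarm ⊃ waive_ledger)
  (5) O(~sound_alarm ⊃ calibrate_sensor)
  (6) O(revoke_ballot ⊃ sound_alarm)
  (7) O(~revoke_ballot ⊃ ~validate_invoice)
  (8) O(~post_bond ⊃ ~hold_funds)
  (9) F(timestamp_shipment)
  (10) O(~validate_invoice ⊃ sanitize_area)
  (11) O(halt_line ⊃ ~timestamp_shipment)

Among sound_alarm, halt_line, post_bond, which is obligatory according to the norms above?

sound_alarm

By case analysis on post_bond: premise 3 gives O(post_bond ⊃ ~hold_funds) and premise 8 gives O(~post_bond ⊃ ~hold_funds), so O(~hold_funds) either way.
Premise 2, O(sanitize_area ⊃ hold_funds), contraposes to O(~hold_funds ⊃ ~sanitize_area); with O(~hold_funds) we get O(~sanitize_area).
Premise 10 is O(~validate_invoice ⊃ sanitize_area); contrapositively O(~sanitize_area ⊃ validate_invoice). Since O(~sanitize_area) holds, K gives O(validate_invoice).
The contrapositive of premise 7 (O(~revoke_ballot ⊃ ~validate_invoice)) is O(validate_invoice ⊃ revoke_ballot), and O(validate_invoice) is already established, so O(revoke_ballot).
With premise 6, O(revoke_ballot ⊃ sound_alarm), the K-axiom yields O(sound_alarm).
So O(sound_alarm) holds — sound_alarm is obligatory. None of the other listed options is made obligatory by any chain of premises.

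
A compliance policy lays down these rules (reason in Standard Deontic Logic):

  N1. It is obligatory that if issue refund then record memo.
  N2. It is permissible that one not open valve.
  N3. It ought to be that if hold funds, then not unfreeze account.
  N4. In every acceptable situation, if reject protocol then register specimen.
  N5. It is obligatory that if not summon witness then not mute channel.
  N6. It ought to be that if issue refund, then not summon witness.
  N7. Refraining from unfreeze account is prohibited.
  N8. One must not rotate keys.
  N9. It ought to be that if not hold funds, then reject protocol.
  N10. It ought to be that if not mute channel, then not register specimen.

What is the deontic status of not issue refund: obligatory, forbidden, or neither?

Obligatory

F(¬unfreeze_account) at premise 7 means O(unfreeze_account).
Premise 3, O(hold_funds → ¬unfreeze_account), contraposes to O(unfreeze_account → ¬hold_funds); with O(unfreeze_account) we get O(¬hold_funds).
With premise 9, O(¬hold_funds → reject_protocol), the K-axiom yields O(reject_protocol).
With premise 4, O(reject_protocol → register_specimen), the K-axiom yields O(register_specimen).
Premise 10, O(¬mute_channel → ¬register_specimen), contraposes to O(register_specimen → mute_channel); with O(register_specimen) we get O(mute_channel).
Premise 5 is O(¬summon_witness → ¬mute_channel); contrapositively O(mute_channel → summon_witness). Since O(mute_channel) holds, K gives O(summon_witness).
Premise 6 is O(issue_refund → ¬summon_witness); contrapositively O(summon_witness → ¬issue_refund). Since O(summon_witness) holds, K gives O(¬issue_refund).
Premises 1, 2, 8 do not contribute to this derivation.
Hence ¬issue_refund is obligatory.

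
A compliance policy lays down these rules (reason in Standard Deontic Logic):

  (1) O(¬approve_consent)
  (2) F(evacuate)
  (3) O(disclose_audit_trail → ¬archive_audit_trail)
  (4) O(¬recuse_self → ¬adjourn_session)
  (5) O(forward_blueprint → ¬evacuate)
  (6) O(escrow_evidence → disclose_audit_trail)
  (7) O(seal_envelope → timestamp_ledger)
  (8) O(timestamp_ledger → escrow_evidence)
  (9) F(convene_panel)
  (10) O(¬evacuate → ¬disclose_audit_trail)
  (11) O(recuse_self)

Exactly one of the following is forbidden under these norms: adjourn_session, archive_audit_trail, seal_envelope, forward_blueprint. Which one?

Premise 2, F(evacuate), is equivalent to O(¬evacuate).
Premise 10 is O(¬evacuate → ¬disclose_audit_trail); since O(¬evacuate), deontic closure gives O(¬disclose_audit_trail).
Premise 6, O(escrow_evidence → disclose_audit_trail), contraposes to O(¬disclose_audit_trail → ¬escrow_evidence); with O(¬disclose_audit_trail) we get O(¬escrow_evidence).
Premise 8, O(timestamp_ledger → escrow_evidence), contraposes to O(¬escrow_evidence → ¬timestamp_ledger); with O(¬escrow_evidence) we get O(¬timestamp_ledger).
Premise 7 is O(seal_envelope → timestamp_ledger); contrapositively O(¬timestamp_ledger → ¬seal_envelope). Since O(¬timestamp_ledger) holds, K gives O(¬seal_envelope).
So O(¬seal_envelope) holds, i.e. seal_envelope is forbidden. None of the other listed options is forbidden under the premises.

seal_envelope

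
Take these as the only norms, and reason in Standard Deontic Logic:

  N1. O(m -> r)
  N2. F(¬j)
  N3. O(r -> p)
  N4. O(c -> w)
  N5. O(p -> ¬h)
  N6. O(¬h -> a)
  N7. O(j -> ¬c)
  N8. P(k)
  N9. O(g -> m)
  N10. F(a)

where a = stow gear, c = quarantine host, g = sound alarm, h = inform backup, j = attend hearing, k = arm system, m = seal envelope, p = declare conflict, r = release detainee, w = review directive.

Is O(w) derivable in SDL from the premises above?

No

Premise 4 is O(c -> w), but O(c) is not derivable from the premises, so it does not yield O(w).
No other premise forces O(w). An ideal world satisfying every premise can still have w false, so O(w) is not derivable.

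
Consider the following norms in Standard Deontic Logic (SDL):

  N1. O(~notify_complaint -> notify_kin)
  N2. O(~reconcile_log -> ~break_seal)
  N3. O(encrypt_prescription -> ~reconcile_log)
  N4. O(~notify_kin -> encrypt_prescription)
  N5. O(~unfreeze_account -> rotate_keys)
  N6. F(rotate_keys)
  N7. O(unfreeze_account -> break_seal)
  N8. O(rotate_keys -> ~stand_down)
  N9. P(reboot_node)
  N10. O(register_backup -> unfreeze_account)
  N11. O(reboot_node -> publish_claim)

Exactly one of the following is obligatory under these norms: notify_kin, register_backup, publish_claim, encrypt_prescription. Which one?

Premise 6, F(rotate_keys), is equivalent to O(~rotate_keys).
The contrapositive of premise 5 (O(~unfreeze_account -> rotate_keys)) is O(~rotate_keys -> unfreeze_account), and O(~rotate_keys) is already established, so O(unfreeze_account).
Premise 7 is O(unfreeze_account -> break_seal); since O(unfreeze_account), deontic closure gives O(break_seal).
Premise 2 is O(~reconcile_log -> ~break_seal); contrapositively O(break_seal -> reconcile_log). Since O(break_seal) holds, K gives O(reconcile_log).
Premise 3, O(encrypt_prescription -> ~reconcile_log), contraposes to O(reconcile_log -> ~encrypt_prescription); with O(reconcile_log) we get O(~encrypt_prescription).
Premise 4, O(~notify_kin -> encrypt_prescription), contraposes to O(~encrypt_prescription -> notify_kin); with O(~encrypt_prescription) we get O(notify_kin).
So O(notify_kin) holds — notify_kin is obligatory. None of the other listed options is made obligatory by any chain of premises.

notify_kin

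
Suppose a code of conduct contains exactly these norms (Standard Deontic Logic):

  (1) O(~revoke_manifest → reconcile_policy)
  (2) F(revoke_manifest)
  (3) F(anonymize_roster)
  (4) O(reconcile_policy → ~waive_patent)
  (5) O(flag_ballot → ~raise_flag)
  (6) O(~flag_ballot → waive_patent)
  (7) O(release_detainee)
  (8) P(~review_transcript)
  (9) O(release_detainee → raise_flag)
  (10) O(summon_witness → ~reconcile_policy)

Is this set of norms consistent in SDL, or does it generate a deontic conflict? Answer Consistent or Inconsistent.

Premise 7 states O(release_detainee) outright.
From O(release_detainee) and premise 9, O(release_detainee → raise_flag), we obtain O(raise_flag).
Premise 5 is O(flag_ballot → ~raise_flag); contrapositively O(raise_flag → ~flag_ballot). Since O(raise_flag) holds, K gives O(~flag_ballot).
With premise 6, O(~flag_ballot → waive_patent), the K-axiom yields O(waive_patent).
Premise 4, O(reconcile_policy → ~waive_patent), contraposes to O(waive_patent → ~reconcile_policy); with O(waive_patent) we get O(~reconcile_policy).
The contrapositive of premise 1 (O(~revoke_manifest → reconcile_policy)) is O(~reconcile_policy → revoke_manifest), and O(~reconcile_policy) is already established, so O(revoke_manifest).
Yet premise 2 is F(revoke_manifest), i.e. O(~revoke_manifest).
We now have both O(revoke_manifest) and O(~revoke_manifest) — revoke_manifest is simultaneously obligatory and forbidden, violating the D-axiom.

Inconsistent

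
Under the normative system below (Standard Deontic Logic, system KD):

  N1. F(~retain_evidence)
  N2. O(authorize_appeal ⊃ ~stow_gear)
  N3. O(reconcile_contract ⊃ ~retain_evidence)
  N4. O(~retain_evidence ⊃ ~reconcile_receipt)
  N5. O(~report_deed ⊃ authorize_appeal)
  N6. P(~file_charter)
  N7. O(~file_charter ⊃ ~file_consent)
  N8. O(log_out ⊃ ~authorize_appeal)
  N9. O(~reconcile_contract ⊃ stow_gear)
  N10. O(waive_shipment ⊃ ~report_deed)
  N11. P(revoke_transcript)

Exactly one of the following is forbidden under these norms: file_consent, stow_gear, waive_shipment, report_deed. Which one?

Premise 1 is F(~retain_evidence), i.e. O(retain_evidence).
Premise 3 is O(reconcile_contract ⊃ ~retain_evidence); contrapositively O(retain_evidence ⊃ ~reconcile_contract). Since O(retain_evidence) holds, K gives O(~reconcile_contract).
Applying K to premise 9 (O(~reconcile_contract ⊃ stow_gear)) and O(~reconcile_contract) yields O(stow_gear).
Premise 2 is O(authorize_appeal ⊃ ~stow_gear); contrapositively O(stow_gear ⊃ ~authorize_appeal). Since O(stow_gear) holds, K gives O(~authorize_appeal).
The contrapositive of premise 5 (O(~report_deed ⊃ authorize_appeal)) is O(~authorize_appeal ⊃ report_deed), and O(~authorize_appeal) is already established, so O(report_deed).
The contrapositive of premise 10 (O(waive_shipment ⊃ ~report_deed)) is O(report_deed ⊃ ~waive_shipment), and O(report_deed) is already established, so O(~waive_shipment).
So O(~waive_shipment) holds, i.e. waive_shipment is forbidden. None of the other listed options is forbidden under the premises.

waive_shipment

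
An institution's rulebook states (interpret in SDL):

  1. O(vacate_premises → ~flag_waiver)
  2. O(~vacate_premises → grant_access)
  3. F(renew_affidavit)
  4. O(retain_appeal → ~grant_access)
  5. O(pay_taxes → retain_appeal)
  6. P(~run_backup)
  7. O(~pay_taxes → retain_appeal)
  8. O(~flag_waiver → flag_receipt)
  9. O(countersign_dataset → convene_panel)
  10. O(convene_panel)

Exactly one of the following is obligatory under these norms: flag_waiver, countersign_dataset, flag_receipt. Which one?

Premises 7 and 5 are O(~pay_taxes → retain_appeal) and O(pay_taxes → retain_appeal); every ideal world satisfies ~pay_taxes or pay_taxes, so in either case retain_appeal holds — hence O(retain_appeal).
Premise 4 is O(retain_appeal → ~grant_access); since O(retain_appeal), deontic closure gives O(~grant_access).
Premise 2, O(~vacate_premises → grant_access), contraposes to O(~grant_access → vacate_premises); with O(~grant_access) we get O(vacate_premises).
From O(vacate_premises) and premise 1, O(vacate_premises → ~flag_waiver), we obtain O(~flag_waiver).
Applying K to premise 8 (O(~flag_waiver → flag_receipt)) and O(~flag_waiver) yields O(flag_receipt).
So O(flag_receipt) holds — flag_receipt is obligatory. None of the other listed options is made obligatory by any chain of premises.

flag_receipt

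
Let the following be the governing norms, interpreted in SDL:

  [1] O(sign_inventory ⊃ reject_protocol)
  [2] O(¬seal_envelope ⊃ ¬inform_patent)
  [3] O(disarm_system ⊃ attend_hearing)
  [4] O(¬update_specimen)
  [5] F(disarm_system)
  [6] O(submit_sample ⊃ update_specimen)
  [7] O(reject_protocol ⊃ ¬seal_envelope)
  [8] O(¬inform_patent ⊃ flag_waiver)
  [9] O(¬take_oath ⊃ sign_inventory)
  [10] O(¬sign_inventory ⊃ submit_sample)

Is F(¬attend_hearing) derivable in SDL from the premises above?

No

Premise 3 is O(disarm_system ⊃ attend_hearing), but O(disarm_system) is not derivable from the premises, so it does not yield O(attend_hearing).
No other premise forces O(attend_hearing). An ideal world satisfying every premise can still have ¬attend_hearing true, so F(¬attend_hearing) is not derivable.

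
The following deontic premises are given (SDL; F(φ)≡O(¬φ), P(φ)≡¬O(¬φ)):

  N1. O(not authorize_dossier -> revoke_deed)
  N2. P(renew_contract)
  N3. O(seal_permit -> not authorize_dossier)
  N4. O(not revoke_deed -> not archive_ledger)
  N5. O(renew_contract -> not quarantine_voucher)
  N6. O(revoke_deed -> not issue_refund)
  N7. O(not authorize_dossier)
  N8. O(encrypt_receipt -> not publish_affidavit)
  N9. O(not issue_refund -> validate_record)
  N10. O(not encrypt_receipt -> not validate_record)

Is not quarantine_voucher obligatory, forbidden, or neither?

Neither

Premise 5 is O(renew_contract -> not quarantine_voucher), but O(renew_contract) is not derivable from the premises (the permission P(renew_contract) asserts only not O(not renew_contract), not O(renew_contract)), so it does not yield O(not quarantine_voucher).
No premise or chain of K-axiom applications forces O(not quarantine_voucher), and none forces O(quarantine_voucher). So not quarantine_voucher is neither obligatory nor forbidden under these norms.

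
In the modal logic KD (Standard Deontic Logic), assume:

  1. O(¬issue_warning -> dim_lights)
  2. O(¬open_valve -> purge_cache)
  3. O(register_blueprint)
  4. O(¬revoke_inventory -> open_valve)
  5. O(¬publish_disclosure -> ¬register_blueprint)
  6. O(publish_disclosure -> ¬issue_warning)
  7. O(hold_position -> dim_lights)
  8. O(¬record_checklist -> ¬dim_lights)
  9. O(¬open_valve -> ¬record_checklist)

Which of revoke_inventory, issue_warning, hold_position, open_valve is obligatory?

open_valve

Premise 3 states O(register_blueprint) outright.
Premise 5 is O(¬publish_disclosure -> ¬register_blueprint); contrapositively O(register_blueprint -> publish_disclosure). Since O(register_blueprint) holds, K gives O(publish_disclosure).
From O(publish_disclosure) and premise 6, O(publish_disclosure -> ¬issue_warning), we obtain O(¬issue_warning).
With premise 1, O(¬issue_warning -> dim_lights), the K-axiom yields O(dim_lights).
Premise 8, O(¬record_checklist -> ¬dim_lights), contraposes to O(dim_lights -> record_checklist); with O(dim_lights) we get O(record_checklist).
Premise 9, O(¬open_valve -> ¬record_checklist), contraposes to O(record_checklist -> open_valve); with O(record_checklist) we get O(open_valve).
So O(open_valve) holds — open_valve is obligatory. None of the other listed options is made obligatory by any chain of premises.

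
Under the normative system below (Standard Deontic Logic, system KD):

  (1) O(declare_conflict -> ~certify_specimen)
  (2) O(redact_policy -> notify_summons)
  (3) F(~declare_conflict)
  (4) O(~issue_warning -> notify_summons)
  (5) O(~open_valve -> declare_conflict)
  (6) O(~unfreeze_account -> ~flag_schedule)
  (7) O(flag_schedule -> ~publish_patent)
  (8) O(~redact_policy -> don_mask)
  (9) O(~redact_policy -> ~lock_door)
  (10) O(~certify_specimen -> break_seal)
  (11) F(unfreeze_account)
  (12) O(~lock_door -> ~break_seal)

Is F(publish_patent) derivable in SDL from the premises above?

No

Premise 7 is O(flag_schedule -> ~publish_patent), but O(flag_schedule) is not derivable from the premises, so it does not yield O(~publish_patent).
No other premise forces O(~publish_patent). An ideal world satisfying every premise can still have publish_patent true, so F(publish_patent) is not derivable.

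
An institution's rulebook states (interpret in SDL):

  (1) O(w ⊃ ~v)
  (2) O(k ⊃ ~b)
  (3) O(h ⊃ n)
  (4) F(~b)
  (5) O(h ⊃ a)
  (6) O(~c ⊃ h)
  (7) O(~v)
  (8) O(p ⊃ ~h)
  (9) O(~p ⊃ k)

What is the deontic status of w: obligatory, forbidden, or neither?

Premise 1 is O(w ⊃ ~v); even if O(~v) held, inferring O(w) would be affirming the consequent — invalid.
No premise or chain of K-axiom applications forces O(w), and none forces O(~w). So w is neither obligatory nor forbidden under these norms.

Neither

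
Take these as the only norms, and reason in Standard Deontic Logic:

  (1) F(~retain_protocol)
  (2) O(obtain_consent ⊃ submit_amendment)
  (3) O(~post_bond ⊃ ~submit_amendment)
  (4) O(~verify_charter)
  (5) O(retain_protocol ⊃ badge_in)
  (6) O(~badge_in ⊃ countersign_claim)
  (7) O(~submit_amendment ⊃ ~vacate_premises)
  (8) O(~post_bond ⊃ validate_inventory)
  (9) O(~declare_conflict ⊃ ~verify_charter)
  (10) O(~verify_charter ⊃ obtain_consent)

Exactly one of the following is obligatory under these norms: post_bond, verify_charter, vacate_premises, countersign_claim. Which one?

Premise 4 gives O(~verify_charter).
With premise 10, O(~verify_charter ⊃ obtain_consent), the K-axiom yields O(obtain_consent).
Premise 2 is O(obtain_consent ⊃ submit_amendment); since O(obtain_consent), deontic closure gives O(submit_amendment).
Premise 3 is O(~post_bond ⊃ ~submit_amendment); contrapositively O(submit_amendment ⊃ post_bond). Since O(submit_amendment) holds, K gives O(post_bond).
So O(post_bond) holds — post_bond is obligatory. None of the other listed options is made obligatory by any chain of premises.

post_bond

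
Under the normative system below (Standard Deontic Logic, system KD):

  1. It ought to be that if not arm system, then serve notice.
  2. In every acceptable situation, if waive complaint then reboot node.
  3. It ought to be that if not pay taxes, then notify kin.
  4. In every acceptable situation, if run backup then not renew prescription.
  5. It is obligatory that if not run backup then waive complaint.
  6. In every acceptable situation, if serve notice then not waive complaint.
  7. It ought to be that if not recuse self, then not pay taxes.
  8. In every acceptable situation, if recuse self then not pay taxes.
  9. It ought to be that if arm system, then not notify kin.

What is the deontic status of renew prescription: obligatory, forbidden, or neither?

By case analysis on recuse_self: premise 8 gives O(recuse_self → ¬pay_taxes) and premise 7 gives O(¬recuse_self → ¬pay_taxes), so O(¬pay_taxes) either way.
With premise 3, O(¬pay_taxes → notify_kin), the K-axiom yields O(notify_kin).
Premise 9 is O(arm_system → ¬notify_kin); contrapositively O(notify_kin → ¬arm_system). Since O(notify_kin) holds, K gives O(¬arm_system).
Applying K to premise 1 (O(¬arm_system → serve_notice)) and O(¬arm_system) yields O(serve_notice).
From O(serve_notice) and premise 6, O(serve_notice → ¬waive_complaint), we obtain O(¬waive_complaint).
Premise 5 is O(¬run_backup → waive_complaint); contrapositively O(¬waive_complaint → run_backup). Since O(¬waive_complaint) holds, K gives O(run_backup).
With premise 4, O(run_backup → ¬renew_prescription), the K-axiom yields O(¬renew_prescription).
Premise 2 does not contribute to this derivation.
Thus O(¬renew_prescription), which is F(renew_prescription): renew_prescription is forbidden.

Forbidden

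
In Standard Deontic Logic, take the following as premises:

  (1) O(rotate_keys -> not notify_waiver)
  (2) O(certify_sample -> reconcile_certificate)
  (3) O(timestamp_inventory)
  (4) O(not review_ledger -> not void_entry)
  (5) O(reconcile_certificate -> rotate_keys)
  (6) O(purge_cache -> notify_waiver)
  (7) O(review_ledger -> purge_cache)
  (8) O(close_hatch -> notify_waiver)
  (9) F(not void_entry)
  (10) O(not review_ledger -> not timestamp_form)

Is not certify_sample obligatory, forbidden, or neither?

Premise 9, F(not void_entry), is equivalent to O(void_entry).
The contrapositive of premise 4 (O(not review_ledger -> not void_entry)) is O(void_entry -> review_ledger), and O(void_entry) is already established, so O(review_ledger).
Applying K to premise 7 (O(review_ledger -> purge_cache)) and O(review_ledger) yields O(purge_cache).
Applying K to premise 6 (O(purge_cache -> notify_waiver)) and O(purge_cache) yields O(notify_waiver).
The contrapositive of premise 1 (O(rotate_keys -> not notify_waiver)) is O(notify_waiver -> not rotate_keys), and O(notify_waiver) is already established, so O(not rotate_keys).
Premise 5, O(reconcile_certificate -> rotate_keys), contraposes to O(not rotate_keys -> not reconcile_certificate); with O(not rotate_keys) we get O(not reconcile_certificate).
The contrapositive of premise 2 (O(certify_sample -> reconcile_certificate)) is O(not reconcile_certificate -> not certify_sample), and O(not reconcile_certificate) is already established, so O(not certify_sample).
Premises 3, 8, 10 do not contribute to this derivation.
Hence not certify_sample is obligatory.

Obligatory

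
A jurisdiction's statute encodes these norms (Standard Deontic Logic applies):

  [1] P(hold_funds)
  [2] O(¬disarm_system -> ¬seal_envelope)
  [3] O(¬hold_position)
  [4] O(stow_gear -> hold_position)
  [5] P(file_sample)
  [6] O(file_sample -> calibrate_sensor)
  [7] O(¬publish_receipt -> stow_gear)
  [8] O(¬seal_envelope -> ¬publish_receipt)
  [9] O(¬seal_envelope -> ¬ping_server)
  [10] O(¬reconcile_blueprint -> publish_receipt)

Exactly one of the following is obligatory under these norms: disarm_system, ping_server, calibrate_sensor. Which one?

disarm_system

From premise 3 we have O(¬hold_position).
The contrapositive of premise 4 (O(stow_gear -> hold_position)) is O(¬hold_position -> ¬stow_gear), and O(¬hold_position) is already established, so O(¬stow_gear).
Premise 7 is O(¬publish_receipt -> stow_gear); contrapositively O(¬stow_gear -> publish_receipt). Since O(¬stow_gear) holds, K gives O(publish_receipt).
The contrapositive of premise 8 (O(¬seal_envelope -> ¬publish_receipt)) is O(publish_receipt -> seal_envelope), and O(publish_receipt) is already established, so O(seal_envelope).
The contrapositive of premise 2 (O(¬disarm_system -> ¬seal_envelope)) is O(seal_envelope -> disarm_system), and O(seal_envelope) is already established, so O(disarm_system).
So O(disarm_system) holds — disarm_system is obligatory. None of the other listed options is made obligatory by any chain of premises.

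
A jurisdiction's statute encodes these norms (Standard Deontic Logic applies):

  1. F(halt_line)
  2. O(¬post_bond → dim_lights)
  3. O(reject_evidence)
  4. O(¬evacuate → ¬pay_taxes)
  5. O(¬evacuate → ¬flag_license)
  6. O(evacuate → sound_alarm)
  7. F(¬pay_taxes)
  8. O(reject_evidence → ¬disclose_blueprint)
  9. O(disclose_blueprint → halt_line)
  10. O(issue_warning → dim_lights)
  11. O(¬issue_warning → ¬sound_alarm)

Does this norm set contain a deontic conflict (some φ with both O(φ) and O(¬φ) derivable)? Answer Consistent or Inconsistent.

Consistent

Premise 9 is O(disclose_blueprint → halt_line), but O(disclose_blueprint) is not derivable from the premises, so it does not yield O(halt_line).
So O(halt_line) is not derivable, and the apparent clash with O(¬halt_line) does not arise.
A world satisfying every obligation exists (e.g. dim_lights=true, disclose_blueprint=false, evacuate=true, flag_license=false, halt_line=false, issue_warning=true, pay_taxes=true, post_bond=false, reject_evidence=true, sound_alarm=true); no atom is both obligatory and forbidden, so the set is consistent.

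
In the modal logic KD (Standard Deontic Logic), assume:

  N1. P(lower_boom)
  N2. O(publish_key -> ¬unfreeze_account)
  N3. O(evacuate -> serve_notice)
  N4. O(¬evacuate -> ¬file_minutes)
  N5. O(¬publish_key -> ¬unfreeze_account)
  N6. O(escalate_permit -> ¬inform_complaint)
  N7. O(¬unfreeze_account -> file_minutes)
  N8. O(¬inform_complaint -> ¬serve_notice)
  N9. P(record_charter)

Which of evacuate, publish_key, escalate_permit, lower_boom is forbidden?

By case analysis on publish_key: premise 2 gives O(publish_key -> ¬unfreeze_account) and premise 5 gives O(¬publish_key -> ¬unfreeze_account), so O(¬unfreeze_account) either way.
From O(¬unfreeze_account) and premise 7, O(¬unfreeze_account -> file_minutes), we obtain O(file_minutes).
Premise 4, O(¬evacuate -> ¬file_minutes), contraposes to O(file_minutes -> evacuate); with O(file_minutes) we get O(evacuate).
From O(evacuate) and premise 3, O(evacuate -> serve_notice), we obtain O(serve_notice).
The contrapositive of premise 8 (O(¬inform_complaint -> ¬serve_notice)) is O(serve_notice -> inform_complaint), and O(serve_notice) is already established, so O(inform_complaint).
Premise 6, O(escalate_permit -> ¬inform_complaint), contraposes to O(inform_complaint -> ¬escalate_permit); with O(inform_complaint) we get O(¬escalate_permit).
So O(¬escalate_permit) holds, i.e. escalate_permit is forbidden. None of the other listed options is forbidden under the premises.

escalate_permit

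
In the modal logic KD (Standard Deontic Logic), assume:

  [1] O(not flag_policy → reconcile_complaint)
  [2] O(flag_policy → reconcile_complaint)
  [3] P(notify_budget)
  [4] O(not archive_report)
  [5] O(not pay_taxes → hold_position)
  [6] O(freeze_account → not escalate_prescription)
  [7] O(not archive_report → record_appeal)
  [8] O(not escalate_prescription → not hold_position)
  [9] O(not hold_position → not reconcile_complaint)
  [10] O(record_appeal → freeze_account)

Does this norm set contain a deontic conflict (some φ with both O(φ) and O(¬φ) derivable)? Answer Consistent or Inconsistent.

By case analysis on flag_policy: premise 2 gives O(flag_policy → reconcile_complaint) and premise 1 gives O(not flag_policy → reconcile_complaint), so O(reconcile_complaint) either way.
Premise 9 is O(not hold_position → not reconcile_complaint); contrapositively O(reconcile_complaint → hold_position). Since O(reconcile_complaint) holds, K gives O(hold_position).
Premise 8 is O(not escalate_prescription → not hold_position); contrapositively O(hold_position → escalate_prescription). Since O(hold_position) holds, K gives O(escalate_prescription).
Premise 6 is O(freeze_account → not escalate_prescription); contrapositively O(escalate_prescription → not freeze_account). Since O(escalate_prescription) holds, K gives O(not freeze_account).
Premise 10 is O(record_appeal → freeze_account); contrapositively O(not freeze_account → not record_appeal). Since O(not freeze_account) holds, K gives O(not record_appeal).
Premise 7, O(not archive_report → record_appeal), contraposes to O(not record_appeal → archive_report); with O(not record_appeal) we get O(archive_report).
But premise 4 directly asserts O(not archive_report).
We now have both O(archive_report) and O(not archive_report) — archive_report is simultaneously obligatory and forbidden, violating the D-axiom.

Inconsistent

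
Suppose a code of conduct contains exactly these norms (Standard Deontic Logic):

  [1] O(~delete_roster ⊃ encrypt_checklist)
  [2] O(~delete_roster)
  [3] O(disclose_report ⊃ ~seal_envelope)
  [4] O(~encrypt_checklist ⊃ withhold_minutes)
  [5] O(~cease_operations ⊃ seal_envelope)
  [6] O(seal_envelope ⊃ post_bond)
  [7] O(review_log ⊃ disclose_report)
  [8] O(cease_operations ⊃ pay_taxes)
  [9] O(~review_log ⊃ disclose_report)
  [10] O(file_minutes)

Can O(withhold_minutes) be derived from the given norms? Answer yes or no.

Premise 4 is O(~encrypt_checklist ⊃ withhold_minutes), but O(~encrypt_checklist) is not derivable from the premises, so it does not yield O(withhold_minutes).
No other premise forces O(withhold_minutes). An ideal world satisfying every premise can still have withhold_minutes false, so O(withhold_minutes) is not derivable.

No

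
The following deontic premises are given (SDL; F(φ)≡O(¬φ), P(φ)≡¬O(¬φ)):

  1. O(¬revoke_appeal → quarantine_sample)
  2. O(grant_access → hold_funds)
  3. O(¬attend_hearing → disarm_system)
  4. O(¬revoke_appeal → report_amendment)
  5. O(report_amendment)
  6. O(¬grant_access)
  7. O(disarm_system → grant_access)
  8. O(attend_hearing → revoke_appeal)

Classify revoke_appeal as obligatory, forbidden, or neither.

Obligatory

From premise 6 we have O(¬grant_access).
Premise 7, O(disarm_system → grant_access), contraposes to O(¬grant_access → ¬disarm_system); with O(¬grant_access) we get O(¬disarm_system).
Premise 3, O(¬attend_hearing → disarm_system), contraposes to O(¬disarm_system → attend_hearing); with O(¬disarm_system) we get O(attend_hearing).
Premise 8 is O(attend_hearing → revoke_appeal); since O(attend_hearing), deontic closure gives O(revoke_appeal).
Premises 1, 2, 4, 5 do not contribute to this derivation.
Hence revoke_appeal is obligatory.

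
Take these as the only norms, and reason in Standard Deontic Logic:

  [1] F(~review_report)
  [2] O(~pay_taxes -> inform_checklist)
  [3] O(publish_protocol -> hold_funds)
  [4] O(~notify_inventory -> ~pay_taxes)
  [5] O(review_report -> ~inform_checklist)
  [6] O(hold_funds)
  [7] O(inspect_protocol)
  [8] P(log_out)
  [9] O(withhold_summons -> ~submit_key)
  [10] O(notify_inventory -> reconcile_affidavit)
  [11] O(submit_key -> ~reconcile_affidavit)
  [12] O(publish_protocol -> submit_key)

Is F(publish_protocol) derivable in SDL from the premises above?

Yes

F(~review_report) at premise 1 means O(review_report).
Premise 5 is O(review_report -> ~inform_checklist); since O(review_report), deontic closure gives O(~inform_checklist).
Premise 2 is O(~pay_taxes -> inform_checklist); contrapositively O(~inform_checklist -> pay_taxes). Since O(~inform_checklist) holds, K gives O(pay_taxes).
Premise 4 is O(~notify_inventory -> ~pay_taxes); contrapositively O(pay_taxes -> notify_inventory). Since O(pay_taxes) holds, K gives O(notify_inventory).
From O(notify_inventory) and premise 10, O(notify_inventory -> reconcile_affidavit), we obtain O(reconcile_affidavit).
Premise 11, O(submit_key -> ~reconcile_affidavit), contraposes to O(reconcile_affidavit -> ~submit_key); with O(reconcile_affidavit) we get O(~submit_key).
Premise 12, O(publish_protocol -> submit_key), contraposes to O(~submit_key -> ~publish_protocol); with O(~submit_key) we get O(~publish_protocol).
Premises 3, 6, 7, 8, 9 do not contribute to this derivation.
So O(~publish_protocol) holds, i.e. F(publish_protocol). The claim follows.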